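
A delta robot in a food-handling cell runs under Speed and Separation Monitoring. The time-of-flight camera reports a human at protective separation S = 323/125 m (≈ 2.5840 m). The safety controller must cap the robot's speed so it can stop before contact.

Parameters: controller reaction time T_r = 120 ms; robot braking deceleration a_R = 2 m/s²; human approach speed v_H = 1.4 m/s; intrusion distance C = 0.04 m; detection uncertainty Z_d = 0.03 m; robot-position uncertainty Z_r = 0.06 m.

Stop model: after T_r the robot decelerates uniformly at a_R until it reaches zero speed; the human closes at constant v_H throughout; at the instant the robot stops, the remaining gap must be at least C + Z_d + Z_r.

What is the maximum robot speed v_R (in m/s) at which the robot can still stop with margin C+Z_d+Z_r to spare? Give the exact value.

quadratic (1/4)·v² + (41/50)·v + (-1143/500) = 0
  disc = (41/50)² − 4·(1/4)·(-1143/500) = 1849/625 ; √disc = 43/25
  v_R = (−(41/50) + 43/25) / (2·(1/4)) = 9/5 m/s
check:
T_s = v_R/a_R = (9/5)/2 = 0.9000 s
reaction-phase robot travel = 1.8000·0.1200 = 0.2160 m
robot under decel: 1.8000²/(2·2.0000) = 0.8100 m
human closes 1.4000·1.0200 = 1.4280 m
margins: 0.0400+0.0300+0.0600 = 0.1300 m
sum ≈ 0.2160+0.8100+1.4280+0.1300 ≈ 2.5840 m = S ✓

v_R_max = 9/5 m/s = 1.8000 m/s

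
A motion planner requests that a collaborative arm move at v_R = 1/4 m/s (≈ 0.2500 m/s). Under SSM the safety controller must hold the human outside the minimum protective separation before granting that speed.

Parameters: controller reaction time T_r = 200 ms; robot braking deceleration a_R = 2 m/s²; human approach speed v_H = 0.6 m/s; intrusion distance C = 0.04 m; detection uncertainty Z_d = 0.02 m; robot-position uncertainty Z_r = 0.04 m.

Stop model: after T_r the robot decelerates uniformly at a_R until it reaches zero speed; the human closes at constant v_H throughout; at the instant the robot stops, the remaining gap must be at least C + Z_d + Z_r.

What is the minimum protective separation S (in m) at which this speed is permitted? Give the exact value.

T_s = v_R/a_R = (1/4)/2 = 0.1250 s
robot in T_r: 0.2500·0.2000 = 0.0500 m
braking distance = 0.2500²/(2·2.0000) = 0.0156 m
human closes 0.6000·0.3250 = 0.1950 m
margins: 0.0400+0.0200+0.0400 = 0.1000 m
S_min ≈ 0.0500+0.0156+0.1950+0.1000  ⇒  S_min = 577/1600 m

S_min = 577/1600 m = 0.3606 m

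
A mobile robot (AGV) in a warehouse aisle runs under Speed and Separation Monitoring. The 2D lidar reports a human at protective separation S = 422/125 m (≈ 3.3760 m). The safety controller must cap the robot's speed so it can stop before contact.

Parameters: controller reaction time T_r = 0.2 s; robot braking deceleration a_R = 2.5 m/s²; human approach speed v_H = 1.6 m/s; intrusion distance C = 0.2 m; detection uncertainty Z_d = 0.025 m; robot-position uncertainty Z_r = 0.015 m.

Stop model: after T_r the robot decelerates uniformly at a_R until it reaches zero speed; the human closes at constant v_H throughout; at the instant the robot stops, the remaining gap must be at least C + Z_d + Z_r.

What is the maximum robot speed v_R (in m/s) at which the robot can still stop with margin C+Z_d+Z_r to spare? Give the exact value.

collect terms ⇒ (1/5)·v_R² + (21/25)·v_R + (-352/125) = 0
  disc = (21/25)² − 4·(1/5)·(-352/125) = 1849/625 ; √disc = 43/25
  v_R = (−(21/25) + 43/25) / (2·(1/5)) = 11/5 m/s
check:
braking lasts T_s = (11/5)/(5/2) = 0.8800 s
robot covers v_R·T_r = 2.2000·0.2000 = 0.4400 m before braking
braking distance = 2.2000²/(2·2.5000) = 0.9680 m
human closes 1.6000·1.0800 = 1.7280 m
C+Z_d+Z_r = 0.2000+0.0250+0.0150 = 0.2400 m
sum ≈ 0.4400+0.9680+1.7280+0.2400 ≈ 3.3760 m = S ✓

v_R_max = 11/5 m/s = 2.2000 m/s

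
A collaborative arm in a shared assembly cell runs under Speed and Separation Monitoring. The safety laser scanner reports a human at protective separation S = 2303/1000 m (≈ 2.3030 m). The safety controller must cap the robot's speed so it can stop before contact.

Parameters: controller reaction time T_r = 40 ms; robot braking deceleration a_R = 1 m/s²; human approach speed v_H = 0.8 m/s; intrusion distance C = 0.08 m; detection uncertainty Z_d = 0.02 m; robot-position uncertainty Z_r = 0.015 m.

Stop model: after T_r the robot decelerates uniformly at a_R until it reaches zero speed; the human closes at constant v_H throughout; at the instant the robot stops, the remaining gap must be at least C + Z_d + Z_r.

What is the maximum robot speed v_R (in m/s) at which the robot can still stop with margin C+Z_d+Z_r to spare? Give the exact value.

v_R_max = 7/5 m/s = 1.4000 m/s

at the boundary: (1/2)·v² + (21/25)·v + (-539/250) = 0
  disc = (21/25)² − 4·(1/2)·(-539/250) = 3136/625 ; √disc = 56/25
  v_R = (−(21/25) + 56/25) / (2·(1/2)) = 7/5 m/s
check:
T_s = v_R/a_R = (7/5)/1 = 1.4000 s
robot covers v_R·T_r = 1.4000·0.0400 = 0.0560 m before braking
braking distance = 1.4000²/(2·1.0000) = 0.9800 m
human over T_r+T_s: 0.8000·(0.0400+1.4000) = 1.1520 m
C+Z_d+Z_r = 0.0800+0.0200+0.0150 = 0.1150 m
sum ≈ 0.0560+0.9800+1.1520+0.1150 ≈ 2.3030 m = S ✓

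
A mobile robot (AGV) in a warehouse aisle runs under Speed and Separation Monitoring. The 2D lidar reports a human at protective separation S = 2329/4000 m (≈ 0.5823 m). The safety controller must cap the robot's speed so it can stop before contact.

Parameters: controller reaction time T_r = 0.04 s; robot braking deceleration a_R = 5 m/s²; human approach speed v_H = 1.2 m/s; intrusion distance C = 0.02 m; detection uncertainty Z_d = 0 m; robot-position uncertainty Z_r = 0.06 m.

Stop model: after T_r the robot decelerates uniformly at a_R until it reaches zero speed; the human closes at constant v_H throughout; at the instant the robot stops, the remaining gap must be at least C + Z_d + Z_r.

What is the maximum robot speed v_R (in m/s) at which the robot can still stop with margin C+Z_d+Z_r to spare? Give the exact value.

collect terms ⇒ (1/10)·v_R² + (7/25)·v_R + (-1817/4000) = 0
  disc = (7/25)² − 4·(1/10)·(-1817/4000) = 2601/10000 ; √disc = 51/100
  v_R = (−(7/25) + 51/100) / (2·(1/10)) = 23/20 m/s
check:
T_s = v_R/a_R = (23/20)/5 = 0.2300 s
robot in T_r: 1.1500·0.0400 = 0.0460 m
robot under decel: 1.1500²/(2·5.0000) = 0.1323 m
person approaches 1.2000·(0.0400+0.2300) = 0.3240 m
residual clearance needed = 0.0200+0.0000+0.0600 = 0.0800 m
sum ≈ 0.0460+0.1323+0.3240+0.0800 ≈ 0.5823 m = S ✓

v_R_max = 23/20 m/s = 1.1500 m/s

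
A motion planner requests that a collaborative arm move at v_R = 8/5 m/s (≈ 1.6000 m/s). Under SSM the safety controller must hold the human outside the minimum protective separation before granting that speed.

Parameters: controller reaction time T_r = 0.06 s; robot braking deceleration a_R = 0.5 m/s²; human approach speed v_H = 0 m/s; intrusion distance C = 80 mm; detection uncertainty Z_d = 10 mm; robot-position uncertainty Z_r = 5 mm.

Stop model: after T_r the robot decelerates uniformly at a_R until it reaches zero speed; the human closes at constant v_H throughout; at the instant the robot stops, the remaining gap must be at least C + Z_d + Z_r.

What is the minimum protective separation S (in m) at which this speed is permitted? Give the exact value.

stop time T_s = (8/5)/(1/2) = 3.2000 s
robot in T_r: 1.6000·0.0600 = 0.0960 m
robot covers 1.6000·3.2000 − ½·0.5000·3.2000² = 2.5600 m while stopping
person approaches 0.0000·(0.0600+3.2000) = 0.0000 m
residual clearance needed = 0.0800+0.0100+0.0050 = 0.0950 m
S_min ≈ 0.0960+2.5600+0.0000+0.0950  ⇒  S_min = 2751/1000 m

S_min = 2751/1000 m = 2.7510 m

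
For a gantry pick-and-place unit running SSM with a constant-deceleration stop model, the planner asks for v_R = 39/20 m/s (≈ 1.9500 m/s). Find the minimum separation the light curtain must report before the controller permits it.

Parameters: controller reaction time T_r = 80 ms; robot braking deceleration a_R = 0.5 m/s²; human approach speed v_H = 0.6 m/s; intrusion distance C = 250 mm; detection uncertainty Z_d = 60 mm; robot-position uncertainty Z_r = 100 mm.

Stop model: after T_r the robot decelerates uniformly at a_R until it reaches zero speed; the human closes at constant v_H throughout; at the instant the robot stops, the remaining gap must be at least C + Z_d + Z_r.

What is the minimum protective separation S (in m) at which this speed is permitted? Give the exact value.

T_s = v_R/a_R = (39/20)/(1/2) = 3.9000 s
reaction-phase robot travel = 1.9500·0.0800 = 0.1560 m
braking distance = 1.9500²/(2·0.5000) = 3.8025 m
human closes 0.6000·3.9800 = 2.3880 m
C+Z_d+Z_r = 0.2500+0.0600+0.1000 = 0.4100 m
S_min ≈ 0.1560+3.8025+2.3880+0.4100  ⇒  S_min = 13513/2000 m

S_min = 13513/2000 m = 6.7565 m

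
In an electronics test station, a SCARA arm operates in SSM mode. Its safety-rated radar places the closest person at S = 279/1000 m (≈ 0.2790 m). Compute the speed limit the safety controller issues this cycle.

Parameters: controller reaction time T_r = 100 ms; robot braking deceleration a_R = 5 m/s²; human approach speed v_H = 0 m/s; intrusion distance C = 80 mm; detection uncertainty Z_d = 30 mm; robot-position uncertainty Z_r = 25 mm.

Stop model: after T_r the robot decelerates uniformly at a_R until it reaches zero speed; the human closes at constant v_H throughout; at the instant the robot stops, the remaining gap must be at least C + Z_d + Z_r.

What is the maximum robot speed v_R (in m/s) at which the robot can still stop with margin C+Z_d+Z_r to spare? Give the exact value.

collect terms ⇒ (1/10)·v_R² + (1/10)·v_R + (-18/125) = 0
  disc = (1/10)² − 4·(1/10)·(-18/125) = 169/2500 ; √disc = 13/50
  v_R = (−(1/10) + 13/50) / (2·(1/10)) = 4/5 m/s
check:
stop time T_s = (4/5)/5 = 0.1600 s
robot covers v_R·T_r = 0.8000·0.1000 = 0.0800 m before braking
robot covers 0.8000·0.1600 − ½·5.0000·0.1600² = 0.0640 m while stopping
human over T_r+T_s: 0.0000·(0.1000+0.1600) = 0.0000 m
residual clearance needed = 0.0800+0.0300+0.0250 = 0.1350 m
sum ≈ 0.0800+0.0640+0.0000+0.1350 ≈ 0.2790 m = S ✓

v_R_max = 4/5 m/s = 0.8000 m/s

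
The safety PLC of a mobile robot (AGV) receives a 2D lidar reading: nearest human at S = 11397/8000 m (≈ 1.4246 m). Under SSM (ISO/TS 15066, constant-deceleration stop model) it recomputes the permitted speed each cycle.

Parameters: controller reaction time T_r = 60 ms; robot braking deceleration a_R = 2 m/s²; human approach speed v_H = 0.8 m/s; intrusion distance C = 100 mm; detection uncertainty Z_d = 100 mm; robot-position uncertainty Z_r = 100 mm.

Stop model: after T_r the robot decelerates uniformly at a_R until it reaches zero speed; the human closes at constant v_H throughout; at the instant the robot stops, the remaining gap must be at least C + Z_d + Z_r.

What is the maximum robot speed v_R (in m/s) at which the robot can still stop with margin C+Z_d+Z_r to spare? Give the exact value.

v_R_max = 27/20 m/s = 1.3500 m/s

at the boundary: (1/4)·v² + (23/50)·v + (-8613/8000) = 0
  disc = (23/50)² − 4·(1/4)·(-8613/8000) = 51529/40000 ; √disc = 227/200
  v_R = (−(23/50) + 227/200) / (2·(1/4)) = 27/20 m/s
check:
stop time T_s = (27/20)/2 = 0.6750 s
robot in T_r: 1.3500·0.0600 = 0.0810 m
braking distance = 1.3500²/(2·2.0000) = 0.4556 m
human over T_r+T_s: 0.8000·(0.0600+0.6750) = 0.5880 m
C+Z_d+Z_r = 0.1000+0.1000+0.1000 = 0.3000 m
sum ≈ 0.0810+0.4556+0.5880+0.3000 ≈ 1.4246 m = S ✓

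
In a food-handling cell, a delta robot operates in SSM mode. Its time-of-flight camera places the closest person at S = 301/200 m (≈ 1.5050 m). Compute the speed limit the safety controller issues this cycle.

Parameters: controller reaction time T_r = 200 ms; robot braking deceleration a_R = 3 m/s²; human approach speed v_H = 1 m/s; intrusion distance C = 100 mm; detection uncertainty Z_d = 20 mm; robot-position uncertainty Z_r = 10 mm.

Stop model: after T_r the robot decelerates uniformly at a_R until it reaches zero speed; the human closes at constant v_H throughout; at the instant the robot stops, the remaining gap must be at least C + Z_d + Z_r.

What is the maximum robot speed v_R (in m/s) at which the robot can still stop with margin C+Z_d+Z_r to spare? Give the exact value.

at the boundary: (1/6)·v² + (8/15)·v + (-47/40) = 0
  disc = (8/15)² − 4·(1/6)·(-47/40) = 961/900 ; √disc = 31/30
  v_R = (−(8/15) + 31/30) / (2·(1/6)) = 3/2 m/s
check:
stop time T_s = (3/2)/3 = 0.5000 s
robot covers v_R·T_r = 1.5000·0.2000 = 0.3000 m before braking
robot covers 1.5000·0.5000 − ½·3.0000·0.5000² = 0.3750 m while stopping
human over T_r+T_s: 1.0000·(0.2000+0.5000) = 0.7000 m
residual clearance needed = 0.1000+0.0200+0.0100 = 0.1300 m
sum ≈ 0.3000+0.3750+0.7000+0.1300 ≈ 1.5050 m = S ✓

v_R_max = 3/2 m/s = 1.5000 m/s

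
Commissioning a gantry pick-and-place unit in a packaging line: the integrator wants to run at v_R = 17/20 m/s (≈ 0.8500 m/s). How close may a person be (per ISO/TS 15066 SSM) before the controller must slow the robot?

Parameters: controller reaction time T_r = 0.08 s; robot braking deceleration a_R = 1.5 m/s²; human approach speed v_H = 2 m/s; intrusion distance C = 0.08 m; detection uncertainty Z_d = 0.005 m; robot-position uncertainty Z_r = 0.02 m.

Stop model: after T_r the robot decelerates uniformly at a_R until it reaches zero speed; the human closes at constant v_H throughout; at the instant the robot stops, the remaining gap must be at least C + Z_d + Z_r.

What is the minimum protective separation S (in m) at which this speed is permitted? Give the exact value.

S_min = 10243/6000 m = 1.7072 m

braking lasts T_s = (17/20)/(3/2) = 0.5667 s
robot covers v_R·T_r = 0.8500·0.0800 = 0.0680 m before braking
robot covers 0.8500·0.5667 − ½·1.5000·0.5667² = 0.2408 m while stopping
human closes 2.0000·0.6467 = 1.2933 m
C+Z_d+Z_r = 0.0800+0.0050+0.0200 = 0.1050 m
S_min ≈ 0.0680+0.2408+1.2933+0.1050  ⇒  S_min = 10243/6000 m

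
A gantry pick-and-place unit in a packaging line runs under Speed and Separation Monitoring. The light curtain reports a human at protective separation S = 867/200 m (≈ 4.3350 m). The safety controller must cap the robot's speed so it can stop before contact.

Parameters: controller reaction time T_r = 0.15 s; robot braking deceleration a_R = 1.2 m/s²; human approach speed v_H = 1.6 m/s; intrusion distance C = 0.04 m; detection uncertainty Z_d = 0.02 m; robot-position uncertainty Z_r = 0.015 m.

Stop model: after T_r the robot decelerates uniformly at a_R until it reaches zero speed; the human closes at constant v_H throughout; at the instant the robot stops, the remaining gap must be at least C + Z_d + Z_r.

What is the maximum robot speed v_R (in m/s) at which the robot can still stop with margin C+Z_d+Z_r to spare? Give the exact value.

v_R_max = 9/5 m/s = 1.8000 m/s

quadratic (5/12)·v² + (89/60)·v + (-201/50) = 0
  disc = (89/60)² − 4·(5/12)·(-201/50) = 32041/3600 ; √disc = 179/60
  v_R = (−(89/60) + 179/60) / (2·(5/12)) = 9/5 m/s
check:
T_s = v_R/a_R = (9/5)/(6/5) = 1.5000 s
reaction-phase robot travel = 1.8000·0.1500 = 0.2700 m
robot covers 1.8000·1.5000 − ½·1.2000·1.5000² = 1.3500 m while stopping
person approaches 1.6000·(0.1500+1.5000) = 2.6400 m
margins: 0.0400+0.0200+0.0150 = 0.0750 m
sum ≈ 0.2700+1.3500+2.6400+0.0750 ≈ 4.3350 m = S ✓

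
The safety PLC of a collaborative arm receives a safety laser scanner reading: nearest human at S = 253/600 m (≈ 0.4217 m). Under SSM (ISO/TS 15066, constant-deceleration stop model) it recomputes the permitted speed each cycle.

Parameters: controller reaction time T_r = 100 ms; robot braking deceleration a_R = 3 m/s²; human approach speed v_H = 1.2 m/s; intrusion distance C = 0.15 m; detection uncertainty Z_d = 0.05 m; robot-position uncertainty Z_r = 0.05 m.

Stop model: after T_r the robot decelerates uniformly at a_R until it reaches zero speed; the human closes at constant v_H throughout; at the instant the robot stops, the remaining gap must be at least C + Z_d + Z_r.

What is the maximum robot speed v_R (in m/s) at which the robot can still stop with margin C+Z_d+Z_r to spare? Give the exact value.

collect terms ⇒ (1/6)·v_R² + (1/2)·v_R + (-31/600) = 0
  disc = (1/2)² − 4·(1/6)·(-31/600) = 64/225 ; √disc = 8/15
  v_R = (−(1/2) + 8/15) / (2·(1/6)) = 1/10 m/s
check:
T_s = v_R/a_R = (1/10)/3 = 0.0333 s
robot in T_r: 0.1000·0.1000 = 0.0100 m
braking distance = 0.1000²/(2·3.0000) = 0.0017 m
human over T_r+T_s: 1.2000·(0.1000+0.0333) = 0.1600 m
C+Z_d+Z_r = 0.1500+0.0500+0.0500 = 0.2500 m
sum ≈ 0.0100+0.0017+0.1600+0.2500 ≈ 0.4217 m = S ✓

v_R_max = 1/10 m/s = 0.1000 m/s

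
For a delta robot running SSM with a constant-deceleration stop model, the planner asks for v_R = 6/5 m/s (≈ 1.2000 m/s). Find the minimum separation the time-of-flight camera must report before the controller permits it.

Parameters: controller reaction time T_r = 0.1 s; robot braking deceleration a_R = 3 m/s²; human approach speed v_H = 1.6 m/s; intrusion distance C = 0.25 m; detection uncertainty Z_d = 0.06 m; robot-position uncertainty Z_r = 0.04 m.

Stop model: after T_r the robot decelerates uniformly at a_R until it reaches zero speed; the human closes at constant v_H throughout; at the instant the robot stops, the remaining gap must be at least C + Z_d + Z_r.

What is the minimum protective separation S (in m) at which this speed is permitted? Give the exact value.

S_min = 151/100 m = 1.5100 m

braking lasts T_s = (6/5)/3 = 0.4000 s
robot in T_r: 1.2000·0.1000 = 0.1200 m
braking distance = 1.2000²/(2·3.0000) = 0.2400 m
person approaches 1.6000·(0.1000+0.4000) = 0.8000 m
C+Z_d+Z_r = 0.2500+0.0600+0.0400 = 0.3500 m
S_min ≈ 0.1200+0.2400+0.8000+0.3500  ⇒  S_min = 151/100 m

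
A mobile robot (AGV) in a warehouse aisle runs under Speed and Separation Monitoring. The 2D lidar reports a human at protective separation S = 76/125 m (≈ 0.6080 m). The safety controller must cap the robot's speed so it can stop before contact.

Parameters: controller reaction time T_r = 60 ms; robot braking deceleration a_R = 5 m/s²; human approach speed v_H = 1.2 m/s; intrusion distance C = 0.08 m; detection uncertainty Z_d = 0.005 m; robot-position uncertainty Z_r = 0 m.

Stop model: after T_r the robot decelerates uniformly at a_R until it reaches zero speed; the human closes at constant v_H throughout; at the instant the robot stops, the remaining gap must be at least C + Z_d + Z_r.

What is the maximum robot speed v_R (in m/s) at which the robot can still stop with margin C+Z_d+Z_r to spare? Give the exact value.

v_R_max = 11/10 m/s = 1.1000 m/s

collect terms ⇒ (1/10)·v_R² + (3/10)·v_R + (-451/1000) = 0
  disc = (3/10)² − 4·(1/10)·(-451/1000) = 169/625 ; √disc = 13/25
  v_R = (−(3/10) + 13/25) / (2·(1/10)) = 11/10 m/s
check:
braking lasts T_s = (11/10)/5 = 0.2200 s
robot in T_r: 1.1000·0.0600 = 0.0660 m
robot covers 1.1000·0.2200 − ½·5.0000·0.2200² = 0.1210 m while stopping
human over T_r+T_s: 1.2000·(0.0600+0.2200) = 0.3360 m
C+Z_d+Z_r = 0.0800+0.0050+0.0000 = 0.0850 m
sum ≈ 0.0660+0.1210+0.3360+0.0850 ≈ 0.6080 m = S ✓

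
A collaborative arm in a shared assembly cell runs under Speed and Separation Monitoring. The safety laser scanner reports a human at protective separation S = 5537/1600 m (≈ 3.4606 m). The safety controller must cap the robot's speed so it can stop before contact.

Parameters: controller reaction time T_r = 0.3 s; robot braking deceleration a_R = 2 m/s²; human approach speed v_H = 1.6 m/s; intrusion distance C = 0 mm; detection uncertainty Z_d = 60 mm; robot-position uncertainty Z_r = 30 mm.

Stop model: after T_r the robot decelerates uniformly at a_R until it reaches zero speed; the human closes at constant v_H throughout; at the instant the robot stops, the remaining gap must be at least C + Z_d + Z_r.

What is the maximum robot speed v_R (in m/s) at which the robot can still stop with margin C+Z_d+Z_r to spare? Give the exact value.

v_R_max = 37/20 m/s = 1.8500 m/s

at the boundary: (1/4)·v² + (11/10)·v + (-185/64) = 0
  disc = (11/10)² − 4·(1/4)·(-185/64) = 6561/1600 ; √disc = 81/40
  v_R = (−(11/10) + 81/40) / (2·(1/4)) = 37/20 m/s
check:
T_s = v_R/a_R = (37/20)/2 = 0.9250 s
reaction-phase robot travel = 1.8500·0.3000 = 0.5550 m
robot covers 1.8500·0.9250 − ½·2.0000·0.9250² = 0.8556 m while stopping
person approaches 1.6000·(0.3000+0.9250) = 1.9600 m
residual clearance needed = 0.0000+0.0600+0.0300 = 0.0900 m
sum ≈ 0.5550+0.8556+1.9600+0.0900 ≈ 3.4606 m = S ✓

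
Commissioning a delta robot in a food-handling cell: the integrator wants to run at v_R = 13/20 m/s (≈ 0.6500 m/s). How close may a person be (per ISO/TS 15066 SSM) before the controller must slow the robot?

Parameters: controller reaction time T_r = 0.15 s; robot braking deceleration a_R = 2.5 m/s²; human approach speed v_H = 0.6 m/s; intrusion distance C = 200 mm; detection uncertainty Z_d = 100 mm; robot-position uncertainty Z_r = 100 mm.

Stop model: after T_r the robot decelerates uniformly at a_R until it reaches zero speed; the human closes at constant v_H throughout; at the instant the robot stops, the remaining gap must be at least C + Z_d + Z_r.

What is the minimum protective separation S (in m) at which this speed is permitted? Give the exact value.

stop time T_s = (13/20)/(5/2) = 0.2600 s
robot covers v_R·T_r = 0.6500·0.1500 = 0.0975 m before braking
robot under decel: 0.6500²/(2·2.5000) = 0.0845 m
human closes 0.6000·0.4100 = 0.2460 m
residual clearance needed = 0.2000+0.1000+0.1000 = 0.4000 m
S_min ≈ 0.0975+0.0845+0.2460+0.4000  ⇒  S_min = 207/250 m

S_min = 207/250 m = 0.8280 m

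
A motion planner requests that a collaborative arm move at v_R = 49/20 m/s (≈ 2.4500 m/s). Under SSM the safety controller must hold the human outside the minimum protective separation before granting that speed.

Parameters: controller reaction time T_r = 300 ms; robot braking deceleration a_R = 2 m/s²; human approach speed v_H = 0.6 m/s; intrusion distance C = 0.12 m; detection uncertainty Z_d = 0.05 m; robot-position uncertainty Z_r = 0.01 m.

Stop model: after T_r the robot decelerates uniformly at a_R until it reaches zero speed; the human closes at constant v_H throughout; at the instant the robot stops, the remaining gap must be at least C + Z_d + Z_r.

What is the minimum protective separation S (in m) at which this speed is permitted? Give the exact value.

T_s = v_R/a_R = (49/20)/2 = 1.2250 s
robot in T_r: 2.4500·0.3000 = 0.7350 m
braking distance = 2.4500²/(2·2.0000) = 1.5006 m
person approaches 0.6000·(0.3000+1.2250) = 0.9150 m
C+Z_d+Z_r = 0.1200+0.0500+0.0100 = 0.1800 m
S_min ≈ 0.7350+1.5006+0.9150+0.1800  ⇒  S_min = 5329/1600 m

S_min = 5329/1600 m = 3.3306 m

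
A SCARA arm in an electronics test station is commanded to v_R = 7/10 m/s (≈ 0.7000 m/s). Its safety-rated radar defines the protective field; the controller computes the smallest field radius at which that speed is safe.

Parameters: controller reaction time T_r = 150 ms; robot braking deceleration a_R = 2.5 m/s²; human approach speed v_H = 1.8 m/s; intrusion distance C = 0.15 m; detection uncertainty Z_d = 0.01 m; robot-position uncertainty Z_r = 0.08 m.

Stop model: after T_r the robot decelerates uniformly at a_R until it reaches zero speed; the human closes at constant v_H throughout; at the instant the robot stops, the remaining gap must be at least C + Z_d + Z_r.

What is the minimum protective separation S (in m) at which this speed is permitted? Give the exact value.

S_min = 1217/1000 m = 1.2170 m

T_s = v_R/a_R = (7/10)/(5/2) = 0.2800 s
reaction-phase robot travel = 0.7000·0.1500 = 0.1050 m
robot under decel: 0.7000²/(2·2.5000) = 0.0980 m
human closes 1.8000·0.4300 = 0.7740 m
C+Z_d+Z_r = 0.1500+0.0100+0.0800 = 0.2400 m
S_min ≈ 0.1050+0.0980+0.7740+0.2400  ⇒  S_min = 1217/1000 m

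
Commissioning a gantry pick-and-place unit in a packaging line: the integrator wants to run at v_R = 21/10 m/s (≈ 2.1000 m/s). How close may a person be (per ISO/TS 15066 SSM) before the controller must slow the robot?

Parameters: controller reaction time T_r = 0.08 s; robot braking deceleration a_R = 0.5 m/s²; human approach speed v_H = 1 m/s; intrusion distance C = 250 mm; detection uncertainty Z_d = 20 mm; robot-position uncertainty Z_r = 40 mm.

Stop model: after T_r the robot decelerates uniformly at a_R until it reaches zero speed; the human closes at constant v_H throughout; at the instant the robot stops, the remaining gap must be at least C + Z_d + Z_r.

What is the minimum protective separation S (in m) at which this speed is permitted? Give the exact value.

S_min = 1146/125 m = 9.1680 m

stop time T_s = (21/10)/(1/2) = 4.2000 s
reaction-phase robot travel = 2.1000·0.0800 = 0.1680 m
braking distance = 2.1000²/(2·0.5000) = 4.4100 m
human closes 1.0000·4.2800 = 4.2800 m
margins: 0.2500+0.0200+0.0400 = 0.3100 m
S_min ≈ 0.1680+4.4100+4.2800+0.3100  ⇒  S_min = 1146/125 m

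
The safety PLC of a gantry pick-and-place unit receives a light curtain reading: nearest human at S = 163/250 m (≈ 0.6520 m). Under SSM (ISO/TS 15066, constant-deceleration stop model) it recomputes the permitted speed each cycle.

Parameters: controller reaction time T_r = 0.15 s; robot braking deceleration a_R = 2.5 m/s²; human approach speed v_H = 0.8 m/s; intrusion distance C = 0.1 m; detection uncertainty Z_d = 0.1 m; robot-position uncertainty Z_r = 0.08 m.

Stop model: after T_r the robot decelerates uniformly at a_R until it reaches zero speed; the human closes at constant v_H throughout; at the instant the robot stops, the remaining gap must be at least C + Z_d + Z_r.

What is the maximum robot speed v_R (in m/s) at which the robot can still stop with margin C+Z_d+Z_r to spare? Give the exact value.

v_R_max = 9/20 m/s = 0.4500 m/s

at the boundary: (1/5)·v² + (47/100)·v + (-63/250) = 0
  disc = (47/100)² − 4·(1/5)·(-63/250) = 169/400 ; √disc = 13/20
  v_R = (−(47/100) + 13/20) / (2·(1/5)) = 9/20 m/s
check:
braking lasts T_s = (9/20)/(5/2) = 0.1800 s
reaction-phase robot travel = 0.4500·0.1500 = 0.0675 m
robot under decel: 0.4500²/(2·2.5000) = 0.0405 m
human closes 0.8000·0.3300 = 0.2640 m
residual clearance needed = 0.1000+0.1000+0.0800 = 0.2800 m
sum ≈ 0.0675+0.0405+0.2640+0.2800 ≈ 0.6520 m = S ✓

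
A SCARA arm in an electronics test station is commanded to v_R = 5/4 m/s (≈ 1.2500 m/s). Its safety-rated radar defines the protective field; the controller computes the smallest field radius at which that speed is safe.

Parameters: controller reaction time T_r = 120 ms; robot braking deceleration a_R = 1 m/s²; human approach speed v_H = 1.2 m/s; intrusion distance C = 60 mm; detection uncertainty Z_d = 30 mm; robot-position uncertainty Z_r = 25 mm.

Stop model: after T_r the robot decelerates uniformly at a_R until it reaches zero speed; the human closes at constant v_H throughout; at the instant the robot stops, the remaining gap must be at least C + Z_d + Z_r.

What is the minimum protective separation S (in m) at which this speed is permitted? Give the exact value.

S_min = 10761/4000 m = 2.6902 m

braking lasts T_s = (5/4)/1 = 1.2500 s
robot covers v_R·T_r = 1.2500·0.1200 = 0.1500 m before braking
robot covers 1.2500·1.2500 − ½·1.0000·1.2500² = 0.7812 m while stopping
human closes 1.2000·1.3700 = 1.6440 m
margins: 0.0600+0.0300+0.0250 = 0.1150 m
S_min ≈ 0.1500+0.7812+1.6440+0.1150  ⇒  S_min = 10761/4000 m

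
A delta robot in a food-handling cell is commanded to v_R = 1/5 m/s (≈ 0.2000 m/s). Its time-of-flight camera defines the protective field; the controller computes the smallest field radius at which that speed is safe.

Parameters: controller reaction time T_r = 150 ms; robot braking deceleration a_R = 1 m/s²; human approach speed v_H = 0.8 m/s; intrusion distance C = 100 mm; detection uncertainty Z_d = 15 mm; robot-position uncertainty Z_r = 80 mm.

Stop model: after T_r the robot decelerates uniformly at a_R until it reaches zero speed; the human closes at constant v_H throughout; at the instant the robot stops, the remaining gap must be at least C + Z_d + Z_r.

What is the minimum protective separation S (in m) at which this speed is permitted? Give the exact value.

T_s = v_R/a_R = (1/5)/1 = 0.2000 s
reaction-phase robot travel = 0.2000·0.1500 = 0.0300 m
braking distance = 0.2000²/(2·1.0000) = 0.0200 m
human closes 0.8000·0.3500 = 0.2800 m
residual clearance needed = 0.1000+0.0150+0.0800 = 0.1950 m
S_min ≈ 0.0300+0.0200+0.2800+0.1950  ⇒  S_min = 21/40 m

S_min = 21/40 m = 0.5250 m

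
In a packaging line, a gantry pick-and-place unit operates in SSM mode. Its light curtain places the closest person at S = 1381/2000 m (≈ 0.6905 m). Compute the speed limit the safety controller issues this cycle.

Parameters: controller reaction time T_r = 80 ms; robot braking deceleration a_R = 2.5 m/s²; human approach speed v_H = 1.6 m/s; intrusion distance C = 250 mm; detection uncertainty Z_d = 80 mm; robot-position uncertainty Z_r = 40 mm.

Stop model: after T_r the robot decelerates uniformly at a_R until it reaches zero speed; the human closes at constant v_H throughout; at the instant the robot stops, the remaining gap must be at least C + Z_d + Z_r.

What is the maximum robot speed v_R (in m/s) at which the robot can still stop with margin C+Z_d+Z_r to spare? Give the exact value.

v_R_max = 1/4 m/s = 0.2500 m/s

collect terms ⇒ (1/5)·v_R² + (18/25)·v_R + (-77/400) = 0
  disc = (18/25)² − 4·(1/5)·(-77/400) = 1681/2500 ; √disc = 41/50
  v_R = (−(18/25) + 41/50) / (2·(1/5)) = 1/4 m/s
check:
stop time T_s = (1/4)/(5/2) = 0.1000 s
robot covers v_R·T_r = 0.2500·0.0800 = 0.0200 m before braking
braking distance = 0.2500²/(2·2.5000) = 0.0125 m
human closes 1.6000·0.1800 = 0.2880 m
margins: 0.2500+0.0800+0.0400 = 0.3700 m
sum ≈ 0.0200+0.0125+0.2880+0.3700 ≈ 0.6905 m = S ✓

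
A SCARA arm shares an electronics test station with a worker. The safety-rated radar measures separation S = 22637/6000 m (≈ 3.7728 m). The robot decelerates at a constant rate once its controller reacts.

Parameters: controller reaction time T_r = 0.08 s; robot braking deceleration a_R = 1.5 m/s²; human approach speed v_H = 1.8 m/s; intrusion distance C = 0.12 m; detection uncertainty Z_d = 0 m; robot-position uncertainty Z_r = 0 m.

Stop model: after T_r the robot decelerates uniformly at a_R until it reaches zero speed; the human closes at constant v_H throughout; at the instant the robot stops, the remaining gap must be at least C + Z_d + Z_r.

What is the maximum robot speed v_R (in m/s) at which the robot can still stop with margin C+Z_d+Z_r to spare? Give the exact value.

collect terms ⇒ (1/3)·v_R² + (32/25)·v_R + (-21053/6000) = 0
  disc = (32/25)² − 4·(1/3)·(-21053/6000) = 142129/22500 ; √disc = 377/150
  v_R = (−(32/25) + 377/150) / (2·(1/3)) = 37/20 m/s
check:
stop time T_s = (37/20)/(3/2) = 1.2333 s
reaction-phase robot travel = 1.8500·0.0800 = 0.1480 m
robot covers 1.8500·1.2333 − ½·1.5000·1.2333² = 1.1408 m while stopping
person approaches 1.8000·(0.0800+1.2333) = 2.3640 m
margins: 0.1200+0.0000+0.0000 = 0.1200 m
sum ≈ 0.1480+1.1408+2.3640+0.1200 ≈ 3.7728 m = S ✓

v_R_max = 37/20 m/s = 1.8500 m/s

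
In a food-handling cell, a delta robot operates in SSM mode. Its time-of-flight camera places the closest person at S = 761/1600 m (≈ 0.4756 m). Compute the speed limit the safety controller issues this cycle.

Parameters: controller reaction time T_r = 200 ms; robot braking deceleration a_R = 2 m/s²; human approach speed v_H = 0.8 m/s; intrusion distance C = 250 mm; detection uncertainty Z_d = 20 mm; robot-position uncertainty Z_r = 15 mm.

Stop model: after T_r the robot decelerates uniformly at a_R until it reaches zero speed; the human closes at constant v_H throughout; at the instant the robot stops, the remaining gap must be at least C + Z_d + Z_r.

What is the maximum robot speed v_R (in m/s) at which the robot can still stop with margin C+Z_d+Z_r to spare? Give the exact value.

at the boundary: (1/4)·v² + (3/5)·v + (-49/1600) = 0
  disc = (3/5)² − 4·(1/4)·(-49/1600) = 25/64 ; √disc = 5/8
  v_R = (−(3/5) + 5/8) / (2·(1/4)) = 1/20 m/s
check:
T_s = v_R/a_R = (1/20)/2 = 0.0250 s
robot in T_r: 0.0500·0.2000 = 0.0100 m
robot under decel: 0.0500²/(2·2.0000) = 0.0006 m
human over T_r+T_s: 0.8000·(0.2000+0.0250) = 0.1800 m
residual clearance needed = 0.2500+0.0200+0.0150 = 0.2850 m
sum ≈ 0.0100+0.0006+0.1800+0.2850 ≈ 0.4756 m = S ✓

v_R_max = 1/20 m/s = 0.0500 m/s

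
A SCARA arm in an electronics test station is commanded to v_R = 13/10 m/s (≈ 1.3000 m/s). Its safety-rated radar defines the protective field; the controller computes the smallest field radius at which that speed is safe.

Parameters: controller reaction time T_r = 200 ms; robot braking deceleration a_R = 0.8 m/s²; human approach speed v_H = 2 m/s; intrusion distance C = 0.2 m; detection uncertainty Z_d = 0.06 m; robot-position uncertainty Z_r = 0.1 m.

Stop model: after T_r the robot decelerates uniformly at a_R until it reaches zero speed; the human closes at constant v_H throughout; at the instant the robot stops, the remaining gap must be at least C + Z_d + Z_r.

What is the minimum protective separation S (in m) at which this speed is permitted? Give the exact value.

S_min = 4261/800 m = 5.3262 m

T_s = v_R/a_R = (13/10)/(4/5) = 1.6250 s
robot in T_r: 1.3000·0.2000 = 0.2600 m
braking distance = 1.3000²/(2·0.8000) = 1.0562 m
human over T_r+T_s: 2.0000·(0.2000+1.6250) = 3.6500 m
residual clearance needed = 0.2000+0.0600+0.1000 = 0.3600 m
S_min ≈ 0.2600+1.0562+3.6500+0.3600  ⇒  S_min = 4261/800 m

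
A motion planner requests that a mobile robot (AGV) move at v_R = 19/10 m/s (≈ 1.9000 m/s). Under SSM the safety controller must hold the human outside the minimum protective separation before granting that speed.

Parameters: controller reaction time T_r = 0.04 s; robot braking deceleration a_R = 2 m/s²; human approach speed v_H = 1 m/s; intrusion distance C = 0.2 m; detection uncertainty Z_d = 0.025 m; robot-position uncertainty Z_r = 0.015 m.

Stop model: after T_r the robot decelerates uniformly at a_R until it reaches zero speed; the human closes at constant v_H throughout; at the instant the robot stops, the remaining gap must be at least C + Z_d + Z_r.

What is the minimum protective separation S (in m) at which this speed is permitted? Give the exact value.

S_min = 4417/2000 m = 2.2085 m

stop time T_s = (19/10)/2 = 0.9500 s
reaction-phase robot travel = 1.9000·0.0400 = 0.0760 m
braking distance = 1.9000²/(2·2.0000) = 0.9025 m
human closes 1.0000·0.9900 = 0.9900 m
C+Z_d+Z_r = 0.2000+0.0250+0.0150 = 0.2400 m
S_min ≈ 0.0760+0.9025+0.9900+0.2400  ⇒  S_min = 4417/2000 m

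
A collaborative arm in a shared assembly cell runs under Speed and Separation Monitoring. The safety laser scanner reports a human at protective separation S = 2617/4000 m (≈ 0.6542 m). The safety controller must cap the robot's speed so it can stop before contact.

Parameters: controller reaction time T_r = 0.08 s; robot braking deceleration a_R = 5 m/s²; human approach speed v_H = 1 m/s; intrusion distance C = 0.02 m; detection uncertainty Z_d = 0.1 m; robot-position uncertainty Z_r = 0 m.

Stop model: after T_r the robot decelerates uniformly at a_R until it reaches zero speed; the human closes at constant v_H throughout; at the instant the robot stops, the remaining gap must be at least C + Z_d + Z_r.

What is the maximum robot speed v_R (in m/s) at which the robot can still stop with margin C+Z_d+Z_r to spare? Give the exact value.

quadratic (1/10)·v² + (7/25)·v + (-1817/4000) = 0
  disc = (7/25)² − 4·(1/10)·(-1817/4000) = 2601/10000 ; √disc = 51/100
  v_R = (−(7/25) + 51/100) / (2·(1/10)) = 23/20 m/s
check:
T_s = v_R/a_R = (23/20)/5 = 0.2300 s
robot in T_r: 1.1500·0.0800 = 0.0920 m
robot under decel: 1.1500²/(2·5.0000) = 0.1323 m
person approaches 1.0000·(0.0800+0.2300) = 0.3100 m
margins: 0.0200+0.1000+0.0000 = 0.1200 m
sum ≈ 0.0920+0.1323+0.3100+0.1200 ≈ 0.6542 m = S ✓

v_R_max = 23/20 m/s = 1.1500 m/s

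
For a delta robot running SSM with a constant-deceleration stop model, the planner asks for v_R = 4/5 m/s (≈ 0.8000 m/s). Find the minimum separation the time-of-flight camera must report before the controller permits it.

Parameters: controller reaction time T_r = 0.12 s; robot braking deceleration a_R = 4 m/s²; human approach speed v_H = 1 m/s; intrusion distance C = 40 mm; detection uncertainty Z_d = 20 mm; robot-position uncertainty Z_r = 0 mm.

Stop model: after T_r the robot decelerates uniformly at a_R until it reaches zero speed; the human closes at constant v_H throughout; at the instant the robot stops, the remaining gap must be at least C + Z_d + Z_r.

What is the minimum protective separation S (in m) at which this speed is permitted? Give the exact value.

S_min = 139/250 m = 0.5560 m

stop time T_s = (4/5)/4 = 0.2000 s
robot covers v_R·T_r = 0.8000·0.1200 = 0.0960 m before braking
robot under decel: 0.8000²/(2·4.0000) = 0.0800 m
person approaches 1.0000·(0.1200+0.2000) = 0.3200 m
C+Z_d+Z_r = 0.0400+0.0200+0.0000 = 0.0600 m
S_min ≈ 0.0960+0.0800+0.3200+0.0600  ⇒  S_min = 139/250 m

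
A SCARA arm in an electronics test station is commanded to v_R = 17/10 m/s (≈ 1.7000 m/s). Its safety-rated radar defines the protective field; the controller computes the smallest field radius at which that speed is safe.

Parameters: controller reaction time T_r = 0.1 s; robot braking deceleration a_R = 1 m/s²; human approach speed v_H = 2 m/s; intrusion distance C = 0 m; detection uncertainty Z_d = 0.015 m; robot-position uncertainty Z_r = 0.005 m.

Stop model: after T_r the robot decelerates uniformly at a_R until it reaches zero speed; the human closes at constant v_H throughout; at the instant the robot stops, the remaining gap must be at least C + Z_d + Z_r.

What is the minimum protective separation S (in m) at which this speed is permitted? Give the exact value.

S_min = 1047/200 m = 5.2350 m

braking lasts T_s = (17/10)/1 = 1.7000 s
robot in T_r: 1.7000·0.1000 = 0.1700 m
robot under decel: 1.7000²/(2·1.0000) = 1.4450 m
person approaches 2.0000·(0.1000+1.7000) = 3.6000 m
margins: 0.0000+0.0150+0.0050 = 0.0200 m
S_min ≈ 0.1700+1.4450+3.6000+0.0200  ⇒  S_min = 1047/200 m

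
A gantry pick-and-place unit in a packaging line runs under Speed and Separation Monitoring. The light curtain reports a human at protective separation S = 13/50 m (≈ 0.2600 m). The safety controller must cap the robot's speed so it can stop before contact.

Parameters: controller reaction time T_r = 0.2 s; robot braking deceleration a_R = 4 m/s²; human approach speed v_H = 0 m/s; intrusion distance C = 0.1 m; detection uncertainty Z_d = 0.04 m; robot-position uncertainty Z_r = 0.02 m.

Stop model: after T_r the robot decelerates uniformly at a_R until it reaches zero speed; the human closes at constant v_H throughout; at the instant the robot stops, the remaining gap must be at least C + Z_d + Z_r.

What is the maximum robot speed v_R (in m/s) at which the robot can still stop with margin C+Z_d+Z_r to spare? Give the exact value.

v_R_max = 2/5 m/s = 0.4000 m/s

collect terms ⇒ (1/8)·v_R² + (1/5)·v_R + (-1/10) = 0
  disc = (1/5)² − 4·(1/8)·(-1/10) = 9/100 ; √disc = 3/10
  v_R = (−(1/5) + 3/10) / (2·(1/8)) = 2/5 m/s
check:
T_s = v_R/a_R = (2/5)/4 = 0.1000 s
reaction-phase robot travel = 0.4000·0.2000 = 0.0800 m
robot covers 0.4000·0.1000 − ½·4.0000·0.1000² = 0.0200 m while stopping
human over T_r+T_s: 0.0000·(0.2000+0.1000) = 0.0000 m
residual clearance needed = 0.1000+0.0400+0.0200 = 0.1600 m
sum ≈ 0.0800+0.0200+0.0000+0.1600 ≈ 0.2600 m = S ✓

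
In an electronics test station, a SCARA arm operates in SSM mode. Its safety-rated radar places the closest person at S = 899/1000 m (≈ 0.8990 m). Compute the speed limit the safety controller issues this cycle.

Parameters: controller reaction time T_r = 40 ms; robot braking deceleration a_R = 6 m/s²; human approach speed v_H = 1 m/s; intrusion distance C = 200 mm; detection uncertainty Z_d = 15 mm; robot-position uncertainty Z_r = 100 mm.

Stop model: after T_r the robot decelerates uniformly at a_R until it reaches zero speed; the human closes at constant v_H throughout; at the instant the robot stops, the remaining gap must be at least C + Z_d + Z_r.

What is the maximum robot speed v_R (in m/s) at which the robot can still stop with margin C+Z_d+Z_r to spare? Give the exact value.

collect terms ⇒ (1/12)·v_R² + (31/150)·v_R + (-68/125) = 0
  disc = (31/150)² − 4·(1/12)·(-68/125) = 5041/22500 ; √disc = 71/150
  v_R = (−(31/150) + 71/150) / (2·(1/12)) = 8/5 m/s
check:
braking lasts T_s = (8/5)/6 = 0.2667 s
robot covers v_R·T_r = 1.6000·0.0400 = 0.0640 m before braking
robot covers 1.6000·0.2667 − ½·6.0000·0.2667² = 0.2133 m while stopping
person approaches 1.0000·(0.0400+0.2667) = 0.3067 m
C+Z_d+Z_r = 0.2000+0.0150+0.1000 = 0.3150 m
sum ≈ 0.0640+0.2133+0.3067+0.3150 ≈ 0.8990 m = S ✓

v_R_max = 8/5 m/s = 1.6000 m/s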